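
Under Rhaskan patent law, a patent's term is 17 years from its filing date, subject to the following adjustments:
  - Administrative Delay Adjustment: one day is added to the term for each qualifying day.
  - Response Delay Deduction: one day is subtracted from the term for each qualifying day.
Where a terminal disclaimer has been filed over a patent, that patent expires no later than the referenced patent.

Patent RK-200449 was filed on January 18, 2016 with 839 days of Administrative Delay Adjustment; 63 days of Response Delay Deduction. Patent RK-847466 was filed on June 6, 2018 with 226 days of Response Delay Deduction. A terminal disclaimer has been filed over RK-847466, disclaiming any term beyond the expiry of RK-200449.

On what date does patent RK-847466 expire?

2034-10-23

Natural term of RK-847466:
  Base: filing + 17 years → 6 June 2035.
  Response Delay Deduction: −226 days → 23 October 2034.
Expiry of referenced patent RK-200449:
  Base: filing + 17 years → 18 January 2033.
  Administrative Delay Adjustment: +839 days → 7 May 2035.
  Response Delay Deduction: −63 days → 5 March 2035.
Terminal disclaimer: RK-847466 expires on the earlier of 23 October 2034 and 5 March 2035.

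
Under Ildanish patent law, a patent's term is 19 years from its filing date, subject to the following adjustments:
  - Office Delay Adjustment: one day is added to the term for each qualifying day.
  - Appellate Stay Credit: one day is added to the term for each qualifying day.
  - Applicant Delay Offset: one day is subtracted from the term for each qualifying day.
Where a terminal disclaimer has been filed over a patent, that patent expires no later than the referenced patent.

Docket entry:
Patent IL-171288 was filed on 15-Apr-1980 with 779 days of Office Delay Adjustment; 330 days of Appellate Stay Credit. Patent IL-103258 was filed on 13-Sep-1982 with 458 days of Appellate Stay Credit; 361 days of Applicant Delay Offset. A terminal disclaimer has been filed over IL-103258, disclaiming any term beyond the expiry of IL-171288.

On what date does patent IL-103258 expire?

Natural term of IL-103258:
  Base: filing + 19 years → 13 September 2001.
  Appellate Stay Credit: +458 days → 15 December 2002.
  Applicant Delay Offset: −361 days → 19 December 2001.
Expiry of referenced patent IL-171288:
  Base: filing + 19 years → 15 April 1999.
  Office Delay Adjustment: +779 days → 2 June 2001.
  Appellate Stay Credit: +330 days → 28 April 2002.
Terminal disclaimer: IL-103258 expires on the earlier of 19 December 2001 and 28 April 2002.

2001-12-19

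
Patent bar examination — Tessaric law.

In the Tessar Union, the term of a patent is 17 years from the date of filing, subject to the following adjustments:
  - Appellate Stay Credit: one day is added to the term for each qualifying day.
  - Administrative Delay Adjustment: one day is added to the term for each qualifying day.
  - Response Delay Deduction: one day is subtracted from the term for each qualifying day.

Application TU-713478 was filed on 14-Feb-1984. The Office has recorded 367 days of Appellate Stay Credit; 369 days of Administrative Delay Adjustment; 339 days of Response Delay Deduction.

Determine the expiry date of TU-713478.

Base term: filing date + 17 years → 14 February 2001.
Appellate Stay Credit: +367 days → 16 February 2002.
Administrative Delay Adjustment: +369 days → 20 February 2003.
Response Delay Deduction: −339 days → 18 March 2002.

2002-03-18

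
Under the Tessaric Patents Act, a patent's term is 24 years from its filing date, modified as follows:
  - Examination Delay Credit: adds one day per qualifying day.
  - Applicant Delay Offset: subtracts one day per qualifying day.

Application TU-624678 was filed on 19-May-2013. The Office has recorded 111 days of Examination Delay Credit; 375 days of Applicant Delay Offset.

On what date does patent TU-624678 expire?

August 28, 2036

Base term: filing date + 24 years → 19 May 2037.
Examination Delay Credit: +111 days → 7 September 2037.
Applicant Delay Offset: −375 days → 28 August 2036.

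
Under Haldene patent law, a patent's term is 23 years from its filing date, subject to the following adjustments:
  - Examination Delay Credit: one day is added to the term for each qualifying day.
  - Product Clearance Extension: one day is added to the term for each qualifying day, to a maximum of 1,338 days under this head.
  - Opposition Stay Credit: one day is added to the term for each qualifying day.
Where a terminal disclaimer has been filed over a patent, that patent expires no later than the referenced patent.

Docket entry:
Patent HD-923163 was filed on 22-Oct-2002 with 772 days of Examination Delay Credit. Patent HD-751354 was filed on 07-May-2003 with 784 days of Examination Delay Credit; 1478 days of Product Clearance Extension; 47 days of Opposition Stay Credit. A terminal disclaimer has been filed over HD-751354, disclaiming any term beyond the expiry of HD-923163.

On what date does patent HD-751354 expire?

Natural term of HD-751354:
  Base: filing + 23 years → 7 May 2026.
  Examination Delay Credit: +784 days → 29 June 2028.
  Product Clearance Extension: 1478 days claimed exceeds the 1338-day cap, so +1338 days → 27 February 2032.
  Opposition Stay Credit: +47 days → 14 April 2032.
Expiry of referenced patent HD-923163:
  Base: filing + 23 years → 22 October 2025.
  Examination Delay Credit: +772 days → 3 December 2027.
Terminal disclaimer: HD-751354 expires on the earlier of 14 April 2032 and 3 December 2027.

December 3, 2027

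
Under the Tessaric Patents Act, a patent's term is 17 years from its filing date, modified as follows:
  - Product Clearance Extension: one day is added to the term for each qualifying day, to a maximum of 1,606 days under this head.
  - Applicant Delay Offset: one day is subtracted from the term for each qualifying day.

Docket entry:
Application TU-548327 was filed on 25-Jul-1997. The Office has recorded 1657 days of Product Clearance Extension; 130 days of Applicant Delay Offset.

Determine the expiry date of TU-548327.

Base term: filing date + 17 years → 25 July 2014.
Product Clearance Extension: 1657 days claimed exceeds the 1606-day cap, so +1606 days → 17 December 2018.
Applicant Delay Offset: −130 days → 9 August 2018.

2018-08-09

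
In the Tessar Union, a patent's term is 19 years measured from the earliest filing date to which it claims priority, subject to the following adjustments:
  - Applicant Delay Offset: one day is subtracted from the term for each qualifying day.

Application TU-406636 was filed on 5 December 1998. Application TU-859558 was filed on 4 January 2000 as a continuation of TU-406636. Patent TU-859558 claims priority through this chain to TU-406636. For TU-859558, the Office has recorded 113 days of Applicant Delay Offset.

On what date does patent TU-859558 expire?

August 14, 2017

Earliest priority filing: 5 December 1998.
Base term: 5 December 1998 + 19 years → 5 December 2017.
Applicant Delay Offset: −113 days → 14 August 2017.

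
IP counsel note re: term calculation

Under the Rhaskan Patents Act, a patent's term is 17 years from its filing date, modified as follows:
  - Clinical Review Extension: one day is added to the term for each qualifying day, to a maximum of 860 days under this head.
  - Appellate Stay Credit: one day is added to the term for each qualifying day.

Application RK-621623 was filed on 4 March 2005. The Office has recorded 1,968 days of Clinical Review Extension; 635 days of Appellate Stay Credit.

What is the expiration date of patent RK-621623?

Base term: filing date + 17 years → 4 March 2022.
Clinical Review Extension: 1968 days claimed exceeds the 860-day cap, so +860 days → 11 July 2024.
Appellate Stay Credit: +635 days → 7 April 2026.

April 7, 2026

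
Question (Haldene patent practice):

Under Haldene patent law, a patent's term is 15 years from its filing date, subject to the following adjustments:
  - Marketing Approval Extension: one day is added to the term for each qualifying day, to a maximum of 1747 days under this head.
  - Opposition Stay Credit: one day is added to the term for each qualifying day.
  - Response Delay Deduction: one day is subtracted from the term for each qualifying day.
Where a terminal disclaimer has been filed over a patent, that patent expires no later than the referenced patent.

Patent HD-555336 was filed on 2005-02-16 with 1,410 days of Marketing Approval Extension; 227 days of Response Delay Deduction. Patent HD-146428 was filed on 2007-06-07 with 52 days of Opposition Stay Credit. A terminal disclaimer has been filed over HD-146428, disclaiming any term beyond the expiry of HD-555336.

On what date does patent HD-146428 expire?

July 29, 2022

Natural term of HD-146428:
  Base: filing + 15 years → 7 June 2022.
  Opposition Stay Credit: +52 days → 29 July 2022.
Expiry of referenced patent HD-555336:
  Base: filing + 15 years → 16 February 2020.
  Marketing Approval Extension: 1410 days (within the 1747-day cap) → +1410 days → 27 December 2023.
  Response Delay Deduction: −227 days → 14 May 2023.
Terminal disclaimer: HD-146428 expires on the earlier of 29 July 2022 and 14 May 2023.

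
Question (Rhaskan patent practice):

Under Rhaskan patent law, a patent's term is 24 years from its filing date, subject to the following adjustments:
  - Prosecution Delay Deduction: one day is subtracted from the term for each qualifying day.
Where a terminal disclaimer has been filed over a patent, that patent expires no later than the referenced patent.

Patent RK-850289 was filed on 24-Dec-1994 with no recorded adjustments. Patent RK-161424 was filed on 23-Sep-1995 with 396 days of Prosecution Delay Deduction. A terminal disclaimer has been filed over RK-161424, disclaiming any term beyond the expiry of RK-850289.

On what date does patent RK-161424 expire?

Natural term of RK-161424:
  Base: filing + 24 years → 23 September 2019.
  Prosecution Delay Deduction: −396 days → 23 August 2018.
Expiry of referenced patent RK-850289:
  Base: filing + 24 years → 24 December 2018.
Terminal disclaimer: RK-161424 expires on the earlier of 23 August 2018 and 24 December 2018.

August 23, 2018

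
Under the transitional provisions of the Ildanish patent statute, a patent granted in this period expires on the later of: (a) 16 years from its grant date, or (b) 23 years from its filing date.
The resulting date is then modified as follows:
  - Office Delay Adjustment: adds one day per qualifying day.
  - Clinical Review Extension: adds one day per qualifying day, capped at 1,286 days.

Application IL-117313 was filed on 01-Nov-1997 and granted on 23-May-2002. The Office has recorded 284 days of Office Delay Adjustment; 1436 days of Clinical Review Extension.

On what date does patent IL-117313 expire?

February 18, 2025

(a) grant + 16 years → 23 May 2018.
(b) filing + 23 years → 1 November 2020.
Later of the two: 1 November 2020.
Office Delay Adjustment: +284 days → 12 August 2021.
Clinical Review Extension: 1436 days claimed exceeds the 1286-day cap, so +1286 days → 18 February 2025.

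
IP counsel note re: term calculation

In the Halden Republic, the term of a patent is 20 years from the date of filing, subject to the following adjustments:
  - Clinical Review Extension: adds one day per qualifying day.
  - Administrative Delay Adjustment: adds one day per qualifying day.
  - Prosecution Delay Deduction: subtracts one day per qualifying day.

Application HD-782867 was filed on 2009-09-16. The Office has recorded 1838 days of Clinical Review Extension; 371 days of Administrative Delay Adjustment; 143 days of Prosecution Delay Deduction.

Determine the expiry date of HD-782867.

Base term: filing date + 20 years → 16 September 2029.
Clinical Review Extension: +1838 days → 28 September 2034.
Administrative Delay Adjustment: +371 days → 4 October 2035.
Prosecution Delay Deduction: −143 days → 14 May 2035.

2035-05-14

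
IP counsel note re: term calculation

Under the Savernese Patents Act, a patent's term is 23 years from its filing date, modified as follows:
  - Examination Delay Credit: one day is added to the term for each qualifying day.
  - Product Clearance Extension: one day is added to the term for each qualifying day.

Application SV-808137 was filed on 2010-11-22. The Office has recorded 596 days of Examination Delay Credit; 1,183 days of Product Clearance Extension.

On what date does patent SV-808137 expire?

2038-10-06

Base term: filing date + 23 years → 22 November 2033.
Examination Delay Credit: +596 days → 11 July 2035.
Product Clearance Extension: +1183 days → 6 October 2038.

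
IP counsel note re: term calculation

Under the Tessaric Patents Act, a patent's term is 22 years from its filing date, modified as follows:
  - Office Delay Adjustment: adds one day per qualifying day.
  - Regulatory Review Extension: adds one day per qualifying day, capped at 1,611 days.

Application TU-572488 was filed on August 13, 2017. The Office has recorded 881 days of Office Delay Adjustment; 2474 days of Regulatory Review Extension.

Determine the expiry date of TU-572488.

June 9, 2046

Base term: filing date + 22 years → 13 August 2039.
Office Delay Adjustment: +881 days → 10 January 2042.
Regulatory Review Extension: 2474 days claimed exceeds the 1611-day cap, so +1611 days → 9 June 2046.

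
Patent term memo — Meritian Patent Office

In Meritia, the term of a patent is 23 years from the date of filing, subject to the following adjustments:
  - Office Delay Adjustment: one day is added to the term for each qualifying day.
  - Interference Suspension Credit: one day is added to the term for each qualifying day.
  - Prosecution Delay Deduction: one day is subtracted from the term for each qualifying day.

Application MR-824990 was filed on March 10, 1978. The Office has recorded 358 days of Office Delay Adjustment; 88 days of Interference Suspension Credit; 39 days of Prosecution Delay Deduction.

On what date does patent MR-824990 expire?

April 21, 2002

Base term: filing date + 23 years → 10 March 2001.
Office Delay Adjustment: +358 days → 3 March 2002.
Interference Suspension Credit: +88 days → 30 May 2002.
Prosecution Delay Deduction: −39 days → 21 April 2002.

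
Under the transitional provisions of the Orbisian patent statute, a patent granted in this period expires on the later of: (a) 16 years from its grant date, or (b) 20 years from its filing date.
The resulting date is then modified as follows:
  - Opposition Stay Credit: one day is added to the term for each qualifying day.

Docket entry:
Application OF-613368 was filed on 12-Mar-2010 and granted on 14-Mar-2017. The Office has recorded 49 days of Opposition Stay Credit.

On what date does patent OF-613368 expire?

2033-05-02

(a) grant + 16 years → 14 March 2033.
(b) filing + 20 years → 12 March 2030.
Later of the two: 14 March 2033.
Opposition Stay Credit: +49 days → 2 May 2033.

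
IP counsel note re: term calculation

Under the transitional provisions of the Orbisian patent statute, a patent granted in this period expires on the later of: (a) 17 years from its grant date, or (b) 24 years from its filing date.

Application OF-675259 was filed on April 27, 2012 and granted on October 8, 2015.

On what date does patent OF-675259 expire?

(a) grant + 17 years → 8 October 2032.
(b) filing + 24 years → 27 April 2036.
Later of the two: 27 April 2036.

April 27, 2036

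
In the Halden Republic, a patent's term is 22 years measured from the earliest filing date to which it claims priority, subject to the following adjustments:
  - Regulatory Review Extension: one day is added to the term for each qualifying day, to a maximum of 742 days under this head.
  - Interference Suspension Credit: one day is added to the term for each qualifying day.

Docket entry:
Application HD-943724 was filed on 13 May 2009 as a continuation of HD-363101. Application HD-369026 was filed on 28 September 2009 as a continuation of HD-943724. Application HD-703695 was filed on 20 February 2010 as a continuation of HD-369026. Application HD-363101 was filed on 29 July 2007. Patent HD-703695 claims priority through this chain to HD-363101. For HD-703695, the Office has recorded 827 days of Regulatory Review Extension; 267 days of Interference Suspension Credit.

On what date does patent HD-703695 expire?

Earliest priority filing: 29 July 2007.
Base term: 29 July 2007 + 22 years → 29 July 2029.
Regulatory Review Extension: 827 days claimed exceeds the 742-day cap, so +742 days → 10 August 2031.
Interference Suspension Credit: +267 days → 3 May 2032.

May 3, 2032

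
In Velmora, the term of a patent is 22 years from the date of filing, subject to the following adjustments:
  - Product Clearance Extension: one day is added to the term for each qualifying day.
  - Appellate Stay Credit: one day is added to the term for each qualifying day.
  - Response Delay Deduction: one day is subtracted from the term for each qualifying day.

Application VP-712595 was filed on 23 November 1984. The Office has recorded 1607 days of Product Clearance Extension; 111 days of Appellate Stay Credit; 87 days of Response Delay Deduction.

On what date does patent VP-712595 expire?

Base term: filing date + 22 years → 23 November 2006.
Product Clearance Extension: +1607 days → 18 April 2011.
Appellate Stay Credit: +111 days → 7 August 2011.
Response Delay Deduction: −87 days → 12 May 2011.

2011-05-12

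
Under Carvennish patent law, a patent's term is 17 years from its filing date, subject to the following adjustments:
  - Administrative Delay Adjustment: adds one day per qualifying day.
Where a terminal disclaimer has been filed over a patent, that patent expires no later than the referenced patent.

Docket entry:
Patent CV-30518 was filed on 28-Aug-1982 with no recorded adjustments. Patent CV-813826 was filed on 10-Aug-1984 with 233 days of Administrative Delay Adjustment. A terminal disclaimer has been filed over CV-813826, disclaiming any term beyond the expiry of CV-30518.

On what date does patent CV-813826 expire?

August 28, 1999

Natural term of CV-813826:
  Base: filing + 17 years → 10 August 2001.
  Administrative Delay Adjustment: +233 days → 31 March 2002.
Expiry of referenced patent CV-30518:
  Base: filing + 17 years → 28 August 1999.
Terminal disclaimer: CV-813826 expires on the earlier of 31 March 2002 and 28 August 1999.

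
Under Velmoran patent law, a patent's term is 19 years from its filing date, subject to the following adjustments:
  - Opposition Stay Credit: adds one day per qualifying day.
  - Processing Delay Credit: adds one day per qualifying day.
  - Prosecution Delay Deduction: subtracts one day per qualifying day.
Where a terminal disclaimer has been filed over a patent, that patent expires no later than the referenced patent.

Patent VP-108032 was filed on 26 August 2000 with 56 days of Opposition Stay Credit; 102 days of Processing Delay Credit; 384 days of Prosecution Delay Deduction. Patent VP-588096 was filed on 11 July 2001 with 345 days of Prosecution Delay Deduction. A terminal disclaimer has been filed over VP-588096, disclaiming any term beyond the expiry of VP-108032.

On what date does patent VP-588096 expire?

Natural term of VP-588096:
  Base: filing + 19 years → 11 July 2020.
  Prosecution Delay Deduction: −345 days → 1 August 2019.
Expiry of referenced patent VP-108032:
  Base: filing + 19 years → 26 August 2019.
  Opposition Stay Credit: +56 days → 21 October 2019.
  Processing Delay Credit: +102 days → 31 January 2020.
  Prosecution Delay Deduction: −384 days → 12 January 2019.
Terminal disclaimer: VP-588096 expires on the earlier of 1 August 2019 and 12 January 2019.

January 12, 2019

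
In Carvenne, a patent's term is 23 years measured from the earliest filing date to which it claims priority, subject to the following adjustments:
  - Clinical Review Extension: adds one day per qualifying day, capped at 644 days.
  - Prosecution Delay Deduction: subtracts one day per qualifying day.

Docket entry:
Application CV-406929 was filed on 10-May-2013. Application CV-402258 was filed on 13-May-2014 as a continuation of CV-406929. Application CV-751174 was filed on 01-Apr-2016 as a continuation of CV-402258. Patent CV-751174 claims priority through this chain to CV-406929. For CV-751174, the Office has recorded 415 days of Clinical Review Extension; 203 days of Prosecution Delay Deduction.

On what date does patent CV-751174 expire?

Earliest priority filing: 10 May 2013.
Base term: 10 May 2013 + 23 years → 10 May 2036.
Clinical Review Extension: 415 days (within the 644-day cap) → +415 days → 29 June 2037.
Prosecution Delay Deduction: −203 days → 8 December 2036.

December 8, 2036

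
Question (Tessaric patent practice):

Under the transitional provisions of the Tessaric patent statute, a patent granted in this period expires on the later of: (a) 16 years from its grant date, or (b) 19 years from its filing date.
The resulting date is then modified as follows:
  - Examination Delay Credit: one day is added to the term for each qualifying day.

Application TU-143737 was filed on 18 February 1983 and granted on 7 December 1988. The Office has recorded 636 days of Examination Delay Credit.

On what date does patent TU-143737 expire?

2006-09-04

(a) grant + 16 years → 7 December 2004.
(b) filing + 19 years → 18 February 2002.
Later of the two: 7 December 2004.
Examination Delay Credit: +636 days → 4 September 2006.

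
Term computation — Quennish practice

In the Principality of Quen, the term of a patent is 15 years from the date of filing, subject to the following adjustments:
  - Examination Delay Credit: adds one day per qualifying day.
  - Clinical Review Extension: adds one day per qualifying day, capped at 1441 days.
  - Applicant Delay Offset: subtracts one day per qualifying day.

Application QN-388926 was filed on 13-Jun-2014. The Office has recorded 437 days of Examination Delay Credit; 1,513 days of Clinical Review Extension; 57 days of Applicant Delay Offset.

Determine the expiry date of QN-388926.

Base term: filing date + 15 years → 13 June 2029.
Examination Delay Credit: +437 days → 24 August 2030.
Clinical Review Extension: 1513 days claimed exceeds the 1441-day cap, so +1441 days → 4 August 2034.
Applicant Delay Offset: −57 days → 8 June 2034.

June 8, 2034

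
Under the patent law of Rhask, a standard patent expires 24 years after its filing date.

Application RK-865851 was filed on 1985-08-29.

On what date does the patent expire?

2009-08-29

Filing date + 24 years → 29 August 2009.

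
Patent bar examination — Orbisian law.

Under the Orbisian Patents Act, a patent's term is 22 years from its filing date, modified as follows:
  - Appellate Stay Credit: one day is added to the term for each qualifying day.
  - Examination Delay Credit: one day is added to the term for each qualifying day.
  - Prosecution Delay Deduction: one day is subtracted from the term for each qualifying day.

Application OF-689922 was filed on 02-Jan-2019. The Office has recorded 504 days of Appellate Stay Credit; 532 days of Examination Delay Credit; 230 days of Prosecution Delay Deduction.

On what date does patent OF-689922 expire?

March 19, 2043

Base term: filing date + 22 years → 2 January 2041.
Appellate Stay Credit: +504 days → 21 May 2042.
Examination Delay Credit: +532 days → 4 November 2043.
Prosecution Delay Deduction: −230 days → 19 March 2043.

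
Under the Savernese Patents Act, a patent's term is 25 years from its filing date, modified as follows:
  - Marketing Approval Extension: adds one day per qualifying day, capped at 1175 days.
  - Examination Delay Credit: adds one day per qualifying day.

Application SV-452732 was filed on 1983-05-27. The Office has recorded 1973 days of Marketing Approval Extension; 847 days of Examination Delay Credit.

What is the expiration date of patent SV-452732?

Base term: filing date + 25 years → 27 May 2008.
Marketing Approval Extension: 1973 days claimed exceeds the 1175-day cap, so +1175 days → 15 August 2011.
Examination Delay Credit: +847 days → 9 December 2013.

2013-12-09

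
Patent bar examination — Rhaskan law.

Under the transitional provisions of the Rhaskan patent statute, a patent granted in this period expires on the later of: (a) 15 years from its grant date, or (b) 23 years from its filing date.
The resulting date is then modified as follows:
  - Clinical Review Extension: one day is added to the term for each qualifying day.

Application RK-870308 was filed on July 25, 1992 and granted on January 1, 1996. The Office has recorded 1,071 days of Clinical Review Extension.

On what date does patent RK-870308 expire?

(a) grant + 15 years → 1 January 2011.
(b) filing + 23 years → 25 July 2015.
Later of the two: 25 July 2015.
Clinical Review Extension: +1071 days → 30 June 2018.

June 30, 2018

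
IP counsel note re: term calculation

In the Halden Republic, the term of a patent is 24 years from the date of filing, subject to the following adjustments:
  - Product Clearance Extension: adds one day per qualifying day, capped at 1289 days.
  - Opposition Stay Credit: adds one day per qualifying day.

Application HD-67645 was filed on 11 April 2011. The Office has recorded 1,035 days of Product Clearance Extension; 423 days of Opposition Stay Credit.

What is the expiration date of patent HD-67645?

Base term: filing date + 24 years → 11 April 2035.
Product Clearance Extension: 1035 days (within the 1289-day cap) → +1035 days → 9 February 2038.
Opposition Stay Credit: +423 days → 8 April 2039.

2039-04-08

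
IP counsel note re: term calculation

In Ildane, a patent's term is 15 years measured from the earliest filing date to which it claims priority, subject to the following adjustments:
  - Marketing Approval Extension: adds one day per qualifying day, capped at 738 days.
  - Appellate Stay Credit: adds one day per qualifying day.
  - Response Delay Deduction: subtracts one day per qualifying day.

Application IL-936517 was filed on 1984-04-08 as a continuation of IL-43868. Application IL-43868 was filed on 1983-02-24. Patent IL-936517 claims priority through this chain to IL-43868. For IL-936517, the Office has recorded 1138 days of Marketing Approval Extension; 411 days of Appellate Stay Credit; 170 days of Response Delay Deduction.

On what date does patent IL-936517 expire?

Earliest priority filing: 24 February 1983.
Base term: 24 February 1983 + 15 years → 24 February 1998.
Marketing Approval Extension: 1138 days claimed exceeds the 738-day cap, so +738 days → 3 March 2000.
Appellate Stay Credit: +411 days → 18 April 2001.
Response Delay Deduction: −170 days → 30 October 2000.

2000-10-30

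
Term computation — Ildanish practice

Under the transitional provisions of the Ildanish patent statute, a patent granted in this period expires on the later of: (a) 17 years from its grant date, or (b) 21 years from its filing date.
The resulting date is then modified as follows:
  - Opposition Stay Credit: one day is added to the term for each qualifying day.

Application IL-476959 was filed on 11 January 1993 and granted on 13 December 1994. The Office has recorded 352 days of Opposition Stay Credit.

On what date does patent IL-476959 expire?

December 29, 2014

(a) grant + 17 years → 13 December 2011.
(b) filing + 21 years → 11 January 2014.
Later of the two: 11 January 2014.
Opposition Stay Credit: +352 days → 29 December 2014.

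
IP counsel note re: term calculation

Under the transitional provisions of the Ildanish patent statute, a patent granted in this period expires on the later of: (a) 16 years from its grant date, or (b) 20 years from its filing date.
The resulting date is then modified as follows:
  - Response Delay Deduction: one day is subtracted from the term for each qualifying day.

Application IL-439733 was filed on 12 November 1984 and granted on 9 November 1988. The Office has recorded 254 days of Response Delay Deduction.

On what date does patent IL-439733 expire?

March 3, 2004

(a) grant + 16 years → 9 November 2004.
(b) filing + 20 years → 12 November 2004.
Later of the two: 12 November 2004.
Response Delay Deduction: −254 days → 3 March 2004.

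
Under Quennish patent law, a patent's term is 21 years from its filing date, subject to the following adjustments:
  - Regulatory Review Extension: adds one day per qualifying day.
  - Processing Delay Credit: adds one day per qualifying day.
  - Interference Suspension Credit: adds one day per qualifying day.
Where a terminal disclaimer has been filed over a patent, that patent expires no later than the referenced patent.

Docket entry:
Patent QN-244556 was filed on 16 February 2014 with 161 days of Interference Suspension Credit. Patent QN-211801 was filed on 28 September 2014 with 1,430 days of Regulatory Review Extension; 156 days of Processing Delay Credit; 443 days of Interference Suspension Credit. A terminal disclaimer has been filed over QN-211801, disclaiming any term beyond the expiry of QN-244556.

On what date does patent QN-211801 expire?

2035-07-27

Natural term of QN-211801:
  Base: filing + 21 years → 28 September 2035.
  Regulatory Review Extension: +1430 days → 28 August 2039.
  Processing Delay Credit: +156 days → 31 January 2040.
  Interference Suspension Credit: +443 days → 18 April 2041.
Expiry of referenced patent QN-244556:
  Base: filing + 21 years → 16 February 2035.
  Interference Suspension Credit: +161 days → 27 July 2035.
Terminal disclaimer: QN-211801 expires on the earlier of 18 April 2041 and 27 July 2035.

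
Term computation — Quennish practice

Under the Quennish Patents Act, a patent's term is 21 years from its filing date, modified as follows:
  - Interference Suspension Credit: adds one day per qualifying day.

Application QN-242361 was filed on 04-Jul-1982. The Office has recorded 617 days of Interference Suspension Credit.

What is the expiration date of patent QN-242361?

March 12, 2005

Base term: filing date + 21 years → 4 July 2003.
Interference Suspension Credit: +617 days → 12 March 2005.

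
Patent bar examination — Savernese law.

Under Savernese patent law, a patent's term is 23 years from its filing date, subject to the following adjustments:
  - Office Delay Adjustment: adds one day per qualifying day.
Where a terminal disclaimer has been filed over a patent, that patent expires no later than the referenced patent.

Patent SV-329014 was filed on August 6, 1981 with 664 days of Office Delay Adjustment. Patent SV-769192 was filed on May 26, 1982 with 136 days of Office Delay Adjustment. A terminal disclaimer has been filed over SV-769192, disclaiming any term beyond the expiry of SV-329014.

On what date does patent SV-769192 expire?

Natural term of SV-769192:
  Base: filing + 23 years → 26 May 2005.
  Office Delay Adjustment: +136 days → 9 October 2005.
Expiry of referenced patent SV-329014:
  Base: filing + 23 years → 6 August 2004.
  Office Delay Adjustment: +664 days → 1 June 2006.
Terminal disclaimer: SV-769192 expires on the earlier of 9 October 2005 and 1 June 2006.

October 9, 2005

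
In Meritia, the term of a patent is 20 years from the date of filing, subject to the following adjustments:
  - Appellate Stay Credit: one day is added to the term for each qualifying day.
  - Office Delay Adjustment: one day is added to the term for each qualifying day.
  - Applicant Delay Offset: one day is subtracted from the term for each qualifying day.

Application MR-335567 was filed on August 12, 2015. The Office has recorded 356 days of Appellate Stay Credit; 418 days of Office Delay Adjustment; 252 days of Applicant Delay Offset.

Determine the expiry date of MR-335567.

Base term: filing date + 20 years → 12 August 2035.
Appellate Stay Credit: +356 days → 2 August 2036.
Office Delay Adjustment: +418 days → 24 September 2037.
Applicant Delay Offset: −252 days → 15 January 2037.

January 15, 2037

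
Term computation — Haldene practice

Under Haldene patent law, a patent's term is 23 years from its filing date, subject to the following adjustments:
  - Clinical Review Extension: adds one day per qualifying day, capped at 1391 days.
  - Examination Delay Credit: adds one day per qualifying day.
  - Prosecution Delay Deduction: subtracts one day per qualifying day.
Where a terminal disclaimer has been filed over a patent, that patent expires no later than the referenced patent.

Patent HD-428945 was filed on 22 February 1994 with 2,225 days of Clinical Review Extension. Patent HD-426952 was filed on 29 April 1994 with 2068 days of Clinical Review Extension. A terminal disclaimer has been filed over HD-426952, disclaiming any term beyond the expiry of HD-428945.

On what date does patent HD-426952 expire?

2020-12-14

Natural term of HD-426952:
  Base: filing + 23 years → 29 April 2017.
  Clinical Review Extension: 2068 days claimed exceeds the 1391-day cap, so +1391 days → 18 February 2021.
Expiry of referenced patent HD-428945:
  Base: filing + 23 years → 22 February 2017.
  Clinical Review Extension: 2225 days claimed exceeds the 1391-day cap, so +1391 days → 14 December 2020.
Terminal disclaimer: HD-426952 expires on the earlier of 18 February 2021 and 14 December 2020.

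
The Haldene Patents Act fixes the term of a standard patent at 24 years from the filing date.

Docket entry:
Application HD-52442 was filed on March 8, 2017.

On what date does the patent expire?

Filing date + 24 years → 8 March 2041.

March 8, 2041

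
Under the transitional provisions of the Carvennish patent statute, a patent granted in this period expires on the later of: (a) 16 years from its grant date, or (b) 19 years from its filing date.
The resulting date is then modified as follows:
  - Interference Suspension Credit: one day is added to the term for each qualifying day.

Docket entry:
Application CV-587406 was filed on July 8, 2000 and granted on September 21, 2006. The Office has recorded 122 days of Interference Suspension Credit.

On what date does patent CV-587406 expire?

January 21, 2023

(a) grant + 16 years → 21 September 2022.
(b) filing + 19 years → 8 July 2019.
Later of the two: 21 September 2022.
Interference Suspension Credit: +122 days → 21 January 2023.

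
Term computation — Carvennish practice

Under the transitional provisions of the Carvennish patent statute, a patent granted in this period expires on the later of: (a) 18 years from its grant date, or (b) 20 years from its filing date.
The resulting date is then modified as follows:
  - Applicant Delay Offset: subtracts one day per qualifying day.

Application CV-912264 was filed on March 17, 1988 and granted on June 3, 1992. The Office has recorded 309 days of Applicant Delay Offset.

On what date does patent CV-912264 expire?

(a) grant + 18 years → 3 June 2010.
(b) filing + 20 years → 17 March 2008.
Later of the two: 3 June 2010.
Applicant Delay Offset: −309 days → 29 July 2009.

2009-07-29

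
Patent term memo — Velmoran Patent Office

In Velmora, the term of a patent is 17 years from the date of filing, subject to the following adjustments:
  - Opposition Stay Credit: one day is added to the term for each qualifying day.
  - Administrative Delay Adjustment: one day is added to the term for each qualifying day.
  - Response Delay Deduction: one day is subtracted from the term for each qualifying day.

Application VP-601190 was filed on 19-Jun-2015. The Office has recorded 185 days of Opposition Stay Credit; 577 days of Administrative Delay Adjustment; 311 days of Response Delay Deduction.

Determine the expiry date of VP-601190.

Base term: filing date + 17 years → 19 June 2032.
Opposition Stay Credit: +185 days → 21 December 2032.
Administrative Delay Adjustment: +577 days → 21 July 2034.
Response Delay Deduction: −311 days → 13 September 2033.

September 13, 2033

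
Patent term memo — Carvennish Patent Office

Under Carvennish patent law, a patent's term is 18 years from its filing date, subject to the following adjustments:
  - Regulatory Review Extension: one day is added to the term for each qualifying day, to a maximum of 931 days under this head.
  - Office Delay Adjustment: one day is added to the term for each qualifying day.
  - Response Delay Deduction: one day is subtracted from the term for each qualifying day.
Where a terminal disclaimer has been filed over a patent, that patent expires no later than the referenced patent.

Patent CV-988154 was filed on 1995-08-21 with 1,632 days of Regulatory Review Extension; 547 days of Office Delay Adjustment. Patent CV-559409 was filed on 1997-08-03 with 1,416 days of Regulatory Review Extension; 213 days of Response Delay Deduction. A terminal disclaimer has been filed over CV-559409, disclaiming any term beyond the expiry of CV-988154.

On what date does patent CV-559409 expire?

July 21, 2017

Natural term of CV-559409:
  Base: filing + 18 years → 3 August 2015.
  Regulatory Review Extension: 1416 days claimed exceeds the 931-day cap, so +931 days → 19 February 2018.
  Response Delay Deduction: −213 days → 21 July 2017.
Expiry of referenced patent CV-988154:
  Base: filing + 18 years → 21 August 2013.
  Regulatory Review Extension: 1632 days claimed exceeds the 931-day cap, so +931 days → 9 March 2016.
  Office Delay Adjustment: +547 days → 7 September 2017.
Terminal disclaimer: CV-559409 expires on the earlier of 21 July 2017 and 7 September 2017.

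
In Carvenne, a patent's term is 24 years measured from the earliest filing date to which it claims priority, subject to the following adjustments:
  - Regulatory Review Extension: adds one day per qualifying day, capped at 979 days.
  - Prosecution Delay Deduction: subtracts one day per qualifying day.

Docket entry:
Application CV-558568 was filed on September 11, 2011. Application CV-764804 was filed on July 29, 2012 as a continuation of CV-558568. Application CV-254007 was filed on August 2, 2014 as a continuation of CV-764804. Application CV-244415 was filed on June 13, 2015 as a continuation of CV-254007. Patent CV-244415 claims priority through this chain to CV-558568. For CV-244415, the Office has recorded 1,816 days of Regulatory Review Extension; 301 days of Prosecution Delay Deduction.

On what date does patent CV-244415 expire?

Earliest priority filing: 11 September 2011.
Base term: 11 September 2011 + 24 years → 11 September 2035.
Regulatory Review Extension: 1816 days claimed exceeds the 979-day cap, so +979 days → 17 May 2038.
Prosecution Delay Deduction: −301 days → 20 July 2037.

2037-07-20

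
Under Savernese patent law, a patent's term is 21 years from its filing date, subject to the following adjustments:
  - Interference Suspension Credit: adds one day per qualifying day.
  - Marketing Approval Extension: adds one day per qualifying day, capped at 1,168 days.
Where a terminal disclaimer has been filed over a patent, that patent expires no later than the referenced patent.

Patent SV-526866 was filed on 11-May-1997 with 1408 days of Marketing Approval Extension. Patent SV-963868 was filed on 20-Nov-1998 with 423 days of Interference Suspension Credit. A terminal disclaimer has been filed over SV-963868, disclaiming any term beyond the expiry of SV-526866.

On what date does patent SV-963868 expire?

Natural term of SV-963868:
  Base: filing + 21 years → 20 November 2019.
  Interference Suspension Credit: +423 days → 16 January 2021.
Expiry of referenced patent SV-526866:
  Base: filing + 21 years → 11 May 2018.
  Marketing Approval Extension: 1408 days claimed exceeds the 1168-day cap, so +1168 days → 22 July 2021.
Terminal disclaimer: SV-963868 expires on the earlier of 16 January 2021 and 22 July 2021.

January 16, 2021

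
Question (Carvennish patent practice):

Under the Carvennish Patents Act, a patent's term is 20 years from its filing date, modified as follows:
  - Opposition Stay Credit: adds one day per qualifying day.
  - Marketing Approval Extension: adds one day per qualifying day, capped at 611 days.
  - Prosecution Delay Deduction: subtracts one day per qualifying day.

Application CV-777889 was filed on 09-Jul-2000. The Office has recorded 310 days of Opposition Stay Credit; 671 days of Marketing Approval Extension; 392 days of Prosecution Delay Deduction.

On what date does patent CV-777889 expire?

Base term: filing date + 20 years → 9 July 2020.
Opposition Stay Credit: +310 days → 15 May 2021.
Marketing Approval Extension: 671 days claimed exceeds the 611-day cap, so +611 days → 16 January 2023.
Prosecution Delay Deduction: −392 days → 20 December 2021.

2021-12-20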